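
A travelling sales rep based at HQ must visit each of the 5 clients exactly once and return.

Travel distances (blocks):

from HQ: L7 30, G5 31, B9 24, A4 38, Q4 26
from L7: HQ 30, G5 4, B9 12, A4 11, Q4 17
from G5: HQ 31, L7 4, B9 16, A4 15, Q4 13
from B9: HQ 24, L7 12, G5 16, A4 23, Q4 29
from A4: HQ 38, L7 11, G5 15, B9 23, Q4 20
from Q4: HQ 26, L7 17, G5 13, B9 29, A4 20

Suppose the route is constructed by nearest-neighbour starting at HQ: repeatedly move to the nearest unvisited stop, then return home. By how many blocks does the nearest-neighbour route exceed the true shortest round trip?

HQ: B9=24, Q4=26, L7=30, G5=31, A4=38 ⇒ B9
B9: L7=12, G5=16, A4=23, Q4=29 ⇒ L7
L7: G5=4, A4=11, Q4=17 ⇒ G5
G5: Q4=13, A4=15 ⇒ Q4
Q4: A4=20 ⇒ A4
NN route HQ → B9 → L7 → G5 → Q4 → A4 → HQ costs 111.
Optimal: HQ → B9 → L7 → G5 → A4 → Q4 → HQ costs 101 (by enumerating all 60 distinct tours).
Excess = 111 − 101 = 10.

The nearest-neighbour route is 10 blocks longer than optimal.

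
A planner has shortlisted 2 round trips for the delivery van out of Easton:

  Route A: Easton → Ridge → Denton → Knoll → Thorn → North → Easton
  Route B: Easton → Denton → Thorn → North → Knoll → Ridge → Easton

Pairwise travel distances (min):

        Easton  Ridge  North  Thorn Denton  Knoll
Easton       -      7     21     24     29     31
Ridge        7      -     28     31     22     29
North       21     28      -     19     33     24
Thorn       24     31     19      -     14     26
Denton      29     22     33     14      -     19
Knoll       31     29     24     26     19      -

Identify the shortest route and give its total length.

Route A: 7 + 22 + 19 + 26 + 19 + 21 = 114
Route B: 29 + 14 + 19 + 24 + 29 + 7 = 122

Shortest is Route A, total 114 min.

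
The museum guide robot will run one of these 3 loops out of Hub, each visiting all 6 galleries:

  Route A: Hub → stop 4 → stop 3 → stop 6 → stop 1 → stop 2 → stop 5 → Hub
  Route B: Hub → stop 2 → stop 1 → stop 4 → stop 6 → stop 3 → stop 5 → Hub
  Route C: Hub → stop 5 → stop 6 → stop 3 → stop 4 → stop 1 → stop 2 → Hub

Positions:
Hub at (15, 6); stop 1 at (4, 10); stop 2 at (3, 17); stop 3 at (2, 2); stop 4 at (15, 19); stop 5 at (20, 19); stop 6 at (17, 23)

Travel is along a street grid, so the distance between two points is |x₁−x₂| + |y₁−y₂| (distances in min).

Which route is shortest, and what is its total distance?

Route A: 13 + 30 + 36 + 26 + 8 + 19 + 18 = 150
Route B: 23 + 8 + 20 + 6 + 36 + 35 + 18 = 146
Route C: 18 + 7 + 36 + 30 + 20 + 8 + 23 = 142

Shortest is Route C, total 142 min.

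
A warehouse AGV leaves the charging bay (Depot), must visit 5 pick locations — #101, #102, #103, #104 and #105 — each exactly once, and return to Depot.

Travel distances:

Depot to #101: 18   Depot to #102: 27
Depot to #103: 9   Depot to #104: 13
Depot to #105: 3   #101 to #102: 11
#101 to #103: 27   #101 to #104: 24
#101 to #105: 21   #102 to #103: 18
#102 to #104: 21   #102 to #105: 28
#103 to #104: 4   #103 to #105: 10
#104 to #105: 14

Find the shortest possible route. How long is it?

Minimum total distance: 67.

With 5 stops there are 5!/2 = 60 distinct round trips (a route and its reverse cost the same).
Depot-#101-#102-#103-#104-#105-Depot: 18+11+18+4+14+3 = 68
Depot-#101-#102-#103-#105-#104-Depot: 18+11+18+10+14+13 = 84
Depot-#101-#102-#104-#103-#105-Depot: 18+11+21+4+10+3 = 67
Depot-#101-#102-#104-#105-#103-Depot: 18+11+21+14+10+9 = 83
Depot-#101-#102-#105-#103-#104-Depot: 18+11+28+10+4+13 = 84
Depot-#101-#102-#105-#104-#103-Depot: 18+11+28+14+4+9 = 84
Depot-#101-#103-#102-#104-#105-Depot: 18+27+18+21+14+3 = 101
Depot-#101-#103-#102-#105-#104-Depot: 18+27+18+28+14+13 = 118
Depot-#101-#103-#104-#102-#105-Depot: 18+27+4+21+28+3 = 101
Depot-#101-#103-#104-#105-#102-Depot: 18+27+4+14+28+27 = 118
Depot-#101-#103-#105-#102-#104-Depot: 18+27+10+28+21+13 = 117
Depot-#101-#103-#105-#104-#102-Depot: 18+27+10+14+21+27 = 117
Depot-#101-#104-#102-#103-#105-Depot: 18+24+21+18+10+3 = 94
Depot-#101-#104-#102-#105-#103-Depot: 18+24+21+28+10+9 = 110
… (46 more)
The minimum is 67.
One optimal route: Depot → #101 → #102 → #104 → #103 → #105 → Depot (or its reverse).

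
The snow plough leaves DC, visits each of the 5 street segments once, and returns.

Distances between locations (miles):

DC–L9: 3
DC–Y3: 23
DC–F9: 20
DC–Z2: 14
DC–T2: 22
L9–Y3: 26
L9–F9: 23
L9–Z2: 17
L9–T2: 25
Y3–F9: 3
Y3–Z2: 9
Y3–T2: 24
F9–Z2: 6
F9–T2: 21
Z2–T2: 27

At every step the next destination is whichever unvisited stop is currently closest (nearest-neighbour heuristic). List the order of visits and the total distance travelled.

From DC: distances to unvisited — L9=3, Z2=14, F9=20, T2=22, Y3=23. Nearest is L9 (3).
From L9: distances to unvisited — Z2=17, F9=23, T2=25, Y3=26. Nearest is Z2 (17).
From Z2: distances to unvisited — F9=6, Y3=9, T2=27. Nearest is F9 (6).
From F9: distances to unvisited — Y3=3, T2=21. Nearest is Y3 (3).
From Y3: distances to unvisited — T2=24. Nearest is T2 (24).
Return T2→DC: 22.
Total = 3 + 17 + 6 + 3 + 24 + 22 = 75.

Nearest-neighbour total = 75 miles; route DC → L9 → Z2 → F9 → Y3 → T2 → DC.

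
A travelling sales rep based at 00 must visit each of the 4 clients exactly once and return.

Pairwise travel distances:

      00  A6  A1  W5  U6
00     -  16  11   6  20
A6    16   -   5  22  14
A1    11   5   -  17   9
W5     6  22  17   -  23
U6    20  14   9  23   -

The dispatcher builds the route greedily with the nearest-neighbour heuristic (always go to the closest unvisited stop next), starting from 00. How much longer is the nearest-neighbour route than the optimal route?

The nearest-neighbour route is 3 longer than optimal.

00: W5=6, A1=11, A6=16, U6=20 ⇒ W5
W5: A1=17, A6=22, U6=23 ⇒ A1
A1: A6=5, U6=9 ⇒ A6
A6: U6=14 ⇒ U6
NN route 00 → W5 → A1 → A6 → U6 → 00 costs 62.
Optimal: 00 → A6 → A1 → U6 → W5 → 00 costs 59 (by enumerating all 12 distinct tours).
Excess = 62 − 59 = 3.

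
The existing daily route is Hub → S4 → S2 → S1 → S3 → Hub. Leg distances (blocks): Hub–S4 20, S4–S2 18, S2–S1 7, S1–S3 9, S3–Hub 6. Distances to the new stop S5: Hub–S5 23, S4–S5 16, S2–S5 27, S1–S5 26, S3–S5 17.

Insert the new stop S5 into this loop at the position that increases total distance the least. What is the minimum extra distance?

Insertion cost between consecutive stops i–j is d(i,S5) + d(S5,j) − d(i,j):
  between Hub and S4: 23 + 16 − 20 = 19
  between S4 and S2: 16 + 27 − 18 = 25
  between S2 and S1: 27 + 26 − 7 = 46
  between S1 and S3: 26 + 17 − 9 = 34
  between S3 and Hub: 17 + 23 − 6 = 34
Cheapest insertion is between Hub and S4, adding 19.
New total = 60 + 19 = 79.

Adding 19 blocks by placing S5 on the Hub–S4 leg.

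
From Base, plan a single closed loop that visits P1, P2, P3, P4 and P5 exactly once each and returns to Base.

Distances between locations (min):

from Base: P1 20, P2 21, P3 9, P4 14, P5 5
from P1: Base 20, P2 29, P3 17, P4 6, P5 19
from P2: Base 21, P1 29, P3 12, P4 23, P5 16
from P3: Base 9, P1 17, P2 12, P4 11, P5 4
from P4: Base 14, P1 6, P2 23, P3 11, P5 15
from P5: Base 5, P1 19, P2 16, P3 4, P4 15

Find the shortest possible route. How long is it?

With 5 stops there are 5!/2 = 60 distinct round trips (a route and its reverse cost the same).
Base - P1 - P2 - P3 - P4 - P5 - Base: 20+29+12+11+15+5 = 92
Base - P1 - P2 - P3 - P5 - P4 - Base: 20+29+12+4+15+14 = 94
Base - P1 - P2 - P4 - P3 - P5 - Base: 20+29+23+11+4+5 = 92
Base - P1 - P2 - P4 - P5 - P3 - Base: 20+29+23+15+4+9 = 100
Base - P1 - P2 - P5 - P3 - P4 - Base: 20+29+16+4+11+14 = 94
Base - P1 - P2 - P5 - P4 - P3 - Base: 20+29+16+15+11+9 = 100
Base - P1 - P3 - P2 - P4 - P5 - Base: 20+17+12+23+15+5 = 92
Base - P1 - P3 - P2 - P5 - P4 - Base: 20+17+12+16+15+14 = 94
Base - P1 - P3 - P4 - P2 - P5 - Base: 20+17+11+23+16+5 = 92
Base - P1 - P3 - P4 - P5 - P2 - Base: 20+17+11+15+16+21 = 100
Base - P1 - P3 - P5 - P2 - P4 - Base: 20+17+4+16+23+14 = 94
Base - P1 - P3 - P5 - P4 - P2 - Base: 20+17+4+15+23+21 = 100
Base - P1 - P4 - P2 - P3 - P5 - Base: 20+6+23+12+4+5 = 70
Base - P1 - P4 - P2 - P5 - P3 - Base: 20+6+23+16+4+9 = 78
… (46 more)
The minimum is 70.
One optimal route: Base → P1 → P4 → P2 → P3 → P5 → Base (or its reverse).

70 min — the shortest possible round trip.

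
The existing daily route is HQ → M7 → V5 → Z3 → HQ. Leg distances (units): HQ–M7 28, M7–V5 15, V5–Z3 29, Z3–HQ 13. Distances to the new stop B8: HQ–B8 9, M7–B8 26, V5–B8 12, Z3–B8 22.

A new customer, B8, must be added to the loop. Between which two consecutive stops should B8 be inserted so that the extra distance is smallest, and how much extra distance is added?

Insertion cost between consecutive stops i–j is d(i,B8) + d(B8,j) − d(i,j):
  between HQ and M7: 9 + 26 − 28 = 7
  between M7 and V5: 26 + 12 − 15 = 23
  between V5 and Z3: 12 + 22 − 29 = 5
  between Z3 and HQ: 22 + 9 − 13 = 18
Cheapest insertion is between V5 and Z3, adding 5.
New total = 85 + 5 = 90.

+5 — insert B8 between V5 and Z3.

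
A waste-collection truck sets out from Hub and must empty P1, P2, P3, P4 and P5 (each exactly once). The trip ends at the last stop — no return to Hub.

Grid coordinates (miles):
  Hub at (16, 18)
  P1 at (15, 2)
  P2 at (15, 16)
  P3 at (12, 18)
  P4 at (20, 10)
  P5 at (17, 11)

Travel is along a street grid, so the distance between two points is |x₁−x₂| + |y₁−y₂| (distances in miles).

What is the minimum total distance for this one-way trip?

33 miles — the minimum one-way total.

There are 5! = 120 possible orderings.
Hub - P1 - P2 - P3 - P4 - P5: 17+14+5+16+4 = 56
Hub - P1 - P2 - P3 - P5 - P4: 17+14+5+12+4 = 52
Hub - P1 - P2 - P4 - P3 - P5: 17+14+11+16+12 = 70
Hub - P1 - P2 - P4 - P5 - P3: 17+14+11+4+12 = 58
Hub - P1 - P2 - P5 - P3 - P4: 17+14+7+12+16 = 66
Hub - P1 - P2 - P5 - P4 - P3: 17+14+7+4+16 = 58
Hub - P1 - P3 - P2 - P4 - P5: 17+19+5+11+4 = 56
Hub - P1 - P3 - P2 - P5 - P4: 17+19+5+7+4 = 52
Hub - P1 - P3 - P4 - P2 - P5: 17+19+16+11+7 = 70
Hub - P1 - P3 - P4 - P5 - P2: 17+19+16+4+7 = 63
Hub - P1 - P3 - P5 - P2 - P4: 17+19+12+7+11 = 66
Hub - P1 - P3 - P5 - P4 - P2: 17+19+12+4+11 = 63
Hub - P1 - P4 - P2 - P3 - P5: 17+13+11+5+12 = 58
Hub - P1 - P4 - P2 - P5 - P3: 17+13+11+7+12 = 60
… (106 more)
Hub - P3 - P2 - P5 - P4 - P1: 4+5+7+4+13 = 33  ← best
The minimum is 33.
One shortest path: Hub → P3 → P2 → P5 → P4 → P1.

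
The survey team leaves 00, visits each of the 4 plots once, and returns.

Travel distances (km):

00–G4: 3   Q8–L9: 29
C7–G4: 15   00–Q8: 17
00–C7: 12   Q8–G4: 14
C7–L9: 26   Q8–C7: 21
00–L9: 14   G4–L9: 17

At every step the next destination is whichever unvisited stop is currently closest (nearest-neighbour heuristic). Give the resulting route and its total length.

Nearest-neighbour total = 78 km; route 00 → G4 → Q8 → C7 → L9 → 00.

From 00: distances to unvisited — G4=3, C7=12, L9=14, Q8=17. Nearest is G4 (3).
From G4: distances to unvisited — Q8=14, C7=15, L9=17. Nearest is Q8 (14).
From Q8: distances to unvisited — C7=21, L9=29. Nearest is C7 (21).
From C7: distances to unvisited — L9=26. Nearest is L9 (26).
Return L9→00: 14.
Total = 3 + 14 + 21 + 26 + 14 = 78.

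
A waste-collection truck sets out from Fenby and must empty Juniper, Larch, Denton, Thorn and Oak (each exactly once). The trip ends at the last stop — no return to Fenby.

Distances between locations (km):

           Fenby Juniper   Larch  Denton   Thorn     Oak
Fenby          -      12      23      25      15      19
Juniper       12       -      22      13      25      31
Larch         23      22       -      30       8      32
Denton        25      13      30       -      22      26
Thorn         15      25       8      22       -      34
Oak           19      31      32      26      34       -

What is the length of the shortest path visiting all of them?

Shortest open route: 84 km.

There are 5! = 120 possible orderings.
Fenby → Juniper → Larch → Denton → Thorn → Oak: 12+22+30+22+34 = 120
Fenby → Juniper → Larch → Denton → Oak → Thorn: 12+22+30+26+34 = 124
Fenby → Juniper → Larch → Thorn → Denton → Oak: 12+22+8+22+26 = 90
Fenby → Juniper → Larch → Thorn → Oak → Denton: 12+22+8+34+26 = 102
Fenby → Juniper → Larch → Oak → Denton → Thorn: 12+22+32+26+22 = 114
Fenby → Juniper → Larch → Oak → Thorn → Denton: 12+22+32+34+22 = 122
Fenby → Juniper → Denton → Larch → Thorn → Oak: 12+13+30+8+34 = 97
Fenby → Juniper → Denton → Larch → Oak → Thorn: 12+13+30+32+34 = 121
Fenby → Juniper → Denton → Thorn → Larch → Oak: 12+13+22+8+32 = 87
Fenby → Juniper → Denton → Thorn → Oak → Larch: 12+13+22+34+32 = 113
Fenby → Juniper → Denton → Oak → Larch → Thorn: 12+13+26+32+8 = 91
Fenby → Juniper → Denton → Oak → Thorn → Larch: 12+13+26+34+8 = 93
Fenby → Juniper → Thorn → Larch → Denton → Oak: 12+25+8+30+26 = 101
Fenby → Juniper → Thorn → Larch → Oak → Denton: 12+25+8+32+26 = 103
… (106 more)
Fenby → Thorn → Larch → Juniper → Denton → Oak: 15+8+22+13+26 = 84  ← best
The minimum is 84.
One shortest path: Fenby → Thorn → Larch → Juniper → Denton → Oak.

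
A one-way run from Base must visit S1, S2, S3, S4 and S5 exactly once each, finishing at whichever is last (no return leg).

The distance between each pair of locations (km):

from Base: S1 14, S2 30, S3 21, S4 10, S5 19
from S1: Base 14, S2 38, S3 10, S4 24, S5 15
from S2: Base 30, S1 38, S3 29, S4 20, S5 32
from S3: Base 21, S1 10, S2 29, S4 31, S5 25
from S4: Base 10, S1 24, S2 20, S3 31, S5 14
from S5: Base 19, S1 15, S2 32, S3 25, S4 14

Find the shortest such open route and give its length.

Shortest open route: 78 km.

There are 5! = 120 possible orderings.
Base→S1→S2→S3→S4→S5: 14+38+29+31+14 = 126
Base→S1→S2→S3→S5→S4: 14+38+29+25+14 = 120
Base→S1→S2→S4→S3→S5: 14+38+20+31+25 = 128
Base→S1→S2→S4→S5→S3: 14+38+20+14+25 = 111
Base→S1→S2→S5→S3→S4: 14+38+32+25+31 = 140
Base→S1→S2→S5→S4→S3: 14+38+32+14+31 = 129
Base→S1→S3→S2→S4→S5: 14+10+29+20+14 = 87
Base→S1→S3→S2→S5→S4: 14+10+29+32+14 = 99
Base→S1→S3→S4→S2→S5: 14+10+31+20+32 = 107
Base→S1→S3→S4→S5→S2: 14+10+31+14+32 = 101
Base→S1→S3→S5→S2→S4: 14+10+25+32+20 = 101
Base→S1→S3→S5→S4→S2: 14+10+25+14+20 = 83
Base→S1→S4→S2→S3→S5: 14+24+20+29+25 = 112
Base→S1→S4→S2→S5→S3: 14+24+20+32+25 = 115
… (106 more)
Base→S4→S5→S1→S3→S2: 10+14+15+10+29 = 78  ← best
The minimum is 78.
One shortest path: Base → S4 → S5 → S1 → S3 → S2.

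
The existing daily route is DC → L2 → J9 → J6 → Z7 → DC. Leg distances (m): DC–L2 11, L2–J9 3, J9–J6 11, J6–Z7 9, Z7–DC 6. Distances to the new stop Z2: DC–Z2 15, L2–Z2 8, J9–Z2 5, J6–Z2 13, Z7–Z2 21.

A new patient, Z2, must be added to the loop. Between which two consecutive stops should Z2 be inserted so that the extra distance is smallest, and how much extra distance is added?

Adding 7 m by placing Z2 on the J9–J6 leg.

Insertion cost between consecutive stops i–j is d(i,Z2) + d(Z2,j) − d(i,j):
  between DC and L2: 15 + 8 − 11 = 12
  between L2 and J9: 8 + 5 − 3 = 10
  between J9 and J6: 5 + 13 − 11 = 7
  between J6 and Z7: 13 + 21 − 9 = 25
  between Z7 and DC: 21 + 15 − 6 = 30
Cheapest insertion is between J9 and J6, adding 7.
New total = 40 + 7 = 47.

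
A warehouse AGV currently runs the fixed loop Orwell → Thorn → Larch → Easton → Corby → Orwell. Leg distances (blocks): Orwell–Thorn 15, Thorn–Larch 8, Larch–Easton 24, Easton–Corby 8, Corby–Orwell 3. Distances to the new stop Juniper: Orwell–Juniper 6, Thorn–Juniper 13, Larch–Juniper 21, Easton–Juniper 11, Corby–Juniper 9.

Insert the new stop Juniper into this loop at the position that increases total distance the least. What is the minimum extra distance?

+4 blocks — insert Juniper between Orwell and Thorn.

Insertion cost between consecutive stops i–j is d(i,Juniper) + d(Juniper,j) − d(i,j):
  between Orwell and Thorn: 6 + 13 − 15 = 4
  between Thorn and Larch: 13 + 21 − 8 = 26
  between Larch and Easton: 21 + 11 − 24 = 8
  between Easton and Corby: 11 + 9 − 8 = 12
  between Corby and Orwell: 9 + 6 − 3 = 12
Cheapest insertion is between Orwell and Thorn, adding 4.
New total = 58 + 4 = 62.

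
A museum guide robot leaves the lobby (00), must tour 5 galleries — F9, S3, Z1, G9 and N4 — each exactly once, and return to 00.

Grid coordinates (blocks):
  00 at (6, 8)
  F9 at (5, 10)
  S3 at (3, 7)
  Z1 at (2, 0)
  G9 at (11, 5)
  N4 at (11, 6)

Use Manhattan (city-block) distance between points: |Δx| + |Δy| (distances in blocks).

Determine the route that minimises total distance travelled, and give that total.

Minimum total distance: 38 blocks.

There are 60 distinct closed tours to check (reversals are equivalent).
00-F9-S3-Z1-G9-N4-00: 3+5+8+14+1+7 = 38
00-F9-S3-Z1-N4-G9-00: 3+5+8+15+1+8 = 40
00-F9-S3-G9-Z1-N4-00: 3+5+10+14+15+7 = 54
00-F9-S3-G9-N4-Z1-00: 3+5+10+1+15+12 = 46
00-F9-S3-N4-Z1-G9-00: 3+5+9+15+14+8 = 54
00-F9-S3-N4-G9-Z1-00: 3+5+9+1+14+12 = 44
00-F9-Z1-S3-G9-N4-00: 3+13+8+10+1+7 = 42
00-F9-Z1-S3-N4-G9-00: 3+13+8+9+1+8 = 42
00-F9-Z1-G9-S3-N4-00: 3+13+14+10+9+7 = 56
00-F9-Z1-G9-N4-S3-00: 3+13+14+1+9+4 = 44
00-F9-Z1-N4-S3-G9-00: 3+13+15+9+10+8 = 58
00-F9-Z1-N4-G9-S3-00: 3+13+15+1+10+4 = 46
00-F9-G9-S3-Z1-N4-00: 3+11+10+8+15+7 = 54
00-F9-G9-S3-N4-Z1-00: 3+11+10+9+15+12 = 60
… (46 more)
The minimum is 38.
One optimal route: 00 → F9 → S3 → Z1 → G9 → N4 → 00 (or its reverse).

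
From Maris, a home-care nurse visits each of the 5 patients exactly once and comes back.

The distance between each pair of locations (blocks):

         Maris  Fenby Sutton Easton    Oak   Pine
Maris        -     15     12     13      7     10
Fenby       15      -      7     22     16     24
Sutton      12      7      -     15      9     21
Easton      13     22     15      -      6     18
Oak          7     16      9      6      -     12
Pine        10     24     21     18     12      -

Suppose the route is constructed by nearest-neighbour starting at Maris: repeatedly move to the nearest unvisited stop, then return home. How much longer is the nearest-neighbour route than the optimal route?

Maris: Oak=7, Pine=10, Sutton=12, Easton=13, Fenby=15 ⇒ Oak
Oak: Easton=6, Sutton=9, Pine=12, Fenby=16 ⇒ Easton
Easton: Sutton=15, Pine=18, Fenby=22 ⇒ Sutton
Sutton: Fenby=7, Pine=21 ⇒ Fenby
Fenby: Pine=24 ⇒ Pine
NN route Maris → Oak → Easton → Sutton → Fenby → Pine → Maris costs 69.
Optimal: Maris → Fenby → Sutton → Easton → Oak → Pine → Maris costs 65 (by enumerating all 60 distinct tours).
Excess = 69 − 65 = 4.

The nearest-neighbour route is 4 blocks longer than optimal.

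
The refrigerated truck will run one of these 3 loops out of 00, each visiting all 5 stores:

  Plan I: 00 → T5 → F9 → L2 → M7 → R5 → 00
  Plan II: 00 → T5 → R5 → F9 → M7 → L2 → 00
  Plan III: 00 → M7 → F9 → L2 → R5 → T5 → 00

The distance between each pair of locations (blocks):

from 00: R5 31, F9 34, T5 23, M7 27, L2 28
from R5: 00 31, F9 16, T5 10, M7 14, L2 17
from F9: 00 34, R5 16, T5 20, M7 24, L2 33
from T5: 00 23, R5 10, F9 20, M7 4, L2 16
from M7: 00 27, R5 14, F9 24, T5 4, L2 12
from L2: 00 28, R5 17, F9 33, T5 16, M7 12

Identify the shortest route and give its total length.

Plan I: 23 + 20 + 33 + 12 + 14 + 31 = 133
Plan II: 23 + 10 + 16 + 24 + 12 + 28 = 113
Plan III: 27 + 24 + 33 + 17 + 10 + 23 = 134

113 blocks — Plan II is the shortest.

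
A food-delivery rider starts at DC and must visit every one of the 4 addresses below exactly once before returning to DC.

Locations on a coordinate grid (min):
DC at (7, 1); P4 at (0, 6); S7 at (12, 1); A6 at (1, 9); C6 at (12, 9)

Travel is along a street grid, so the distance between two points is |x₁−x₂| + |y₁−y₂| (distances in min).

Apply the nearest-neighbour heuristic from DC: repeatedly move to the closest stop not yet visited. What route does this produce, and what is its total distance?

Nearest-neighbour total = 40 min; route DC → S7 → C6 → A6 → P4 → DC.

DC → [S7:5 / P4:12 / C6:13 / A6:14] → S7 (5)
S7 → [C6:8 / P4:17 / A6:19] → C6 (8)
C6 → [A6:11 / P4:15] → A6 (11)
A6 → [P4:4] → P4 (4)
Return P4→DC: 12.
Total = 5 + 8 + 11 + 4 + 12 = 40.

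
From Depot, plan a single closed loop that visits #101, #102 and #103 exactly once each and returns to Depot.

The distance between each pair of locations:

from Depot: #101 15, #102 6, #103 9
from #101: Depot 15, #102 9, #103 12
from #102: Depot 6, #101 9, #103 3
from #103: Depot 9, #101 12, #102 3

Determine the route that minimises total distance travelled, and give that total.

Minimum total distance: 36.

Depot → #101 → #102 → #103 → Depot: 15+9+3+9 = 36
Depot → #101 → #103 → #102 → Depot: 15+12+3+6 = 36
Depot → #102 → #101 → #103 → Depot: 6+9+12+9 = 36
The minimum is 36.
One optimal route: Depot → #101 → #102 → #103 → Depot (or its reverse).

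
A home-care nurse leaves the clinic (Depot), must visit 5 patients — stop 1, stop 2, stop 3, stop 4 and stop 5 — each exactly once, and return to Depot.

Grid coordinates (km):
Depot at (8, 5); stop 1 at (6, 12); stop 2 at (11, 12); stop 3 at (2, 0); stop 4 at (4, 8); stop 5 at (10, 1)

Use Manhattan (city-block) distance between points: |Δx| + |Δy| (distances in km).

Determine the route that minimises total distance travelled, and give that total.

With 5 stops there are 5!/2 = 60 distinct round trips (a route and its reverse cost the same).
Depot→stop 1→stop 2→stop 3→stop 4→stop 5→Depot: 9+5+21+10+13+6 = 64
Depot→stop 1→stop 2→stop 3→stop 5→stop 4→Depot: 9+5+21+9+13+7 = 64
Depot→stop 1→stop 2→stop 4→stop 3→stop 5→Depot: 9+5+11+10+9+6 = 50
Depot→stop 1→stop 2→stop 4→stop 5→stop 3→Depot: 9+5+11+13+9+11 = 58
Depot→stop 1→stop 2→stop 5→stop 3→stop 4→Depot: 9+5+12+9+10+7 = 52
Depot→stop 1→stop 2→stop 5→stop 4→stop 3→Depot: 9+5+12+13+10+11 = 60
Depot→stop 1→stop 3→stop 2→stop 4→stop 5→Depot: 9+16+21+11+13+6 = 76
Depot→stop 1→stop 3→stop 2→stop 5→stop 4→Depot: 9+16+21+12+13+7 = 78
Depot→stop 1→stop 3→stop 4→stop 2→stop 5→Depot: 9+16+10+11+12+6 = 64
Depot→stop 1→stop 3→stop 4→stop 5→stop 2→Depot: 9+16+10+13+12+10 = 70
Depot→stop 1→stop 3→stop 5→stop 2→stop 4→Depot: 9+16+9+12+11+7 = 64
Depot→stop 1→stop 3→stop 5→stop 4→stop 2→Depot: 9+16+9+13+11+10 = 68
Depot→stop 1→stop 4→stop 2→stop 3→stop 5→Depot: 9+6+11+21+9+6 = 62
Depot→stop 1→stop 4→stop 2→stop 5→stop 3→Depot: 9+6+11+12+9+11 = 58
… (46 more)
Depot→stop 2→stop 1→stop 4→stop 3→stop 5→Depot: 10+5+6+10+9+6 = 46  ← best
The minimum is 46.
One optimal route: Depot → stop 2 → stop 1 → stop 4 → stop 3 → stop 5 → Depot (or its reverse).

46 km — the shortest possible round trip.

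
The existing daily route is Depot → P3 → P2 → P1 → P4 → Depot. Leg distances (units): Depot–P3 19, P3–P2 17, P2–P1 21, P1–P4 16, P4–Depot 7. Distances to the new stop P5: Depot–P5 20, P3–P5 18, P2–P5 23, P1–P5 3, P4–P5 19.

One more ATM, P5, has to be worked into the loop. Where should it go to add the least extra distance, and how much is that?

+5 — insert P5 between P2 and P1.

Insertion cost between consecutive stops i–j is d(i,P5) + d(P5,j) − d(i,j):
  between Depot and P3: 20 + 18 − 19 = 19
  between P3 and P2: 18 + 23 − 17 = 24
  between P2 and P1: 23 + 3 − 21 = 5
  between P1 and P4: 3 + 19 − 16 = 6
  between P4 and Depot: 19 + 20 − 7 = 32
Cheapest insertion is between P2 and P1, adding 5.
New total = 80 + 5 = 85.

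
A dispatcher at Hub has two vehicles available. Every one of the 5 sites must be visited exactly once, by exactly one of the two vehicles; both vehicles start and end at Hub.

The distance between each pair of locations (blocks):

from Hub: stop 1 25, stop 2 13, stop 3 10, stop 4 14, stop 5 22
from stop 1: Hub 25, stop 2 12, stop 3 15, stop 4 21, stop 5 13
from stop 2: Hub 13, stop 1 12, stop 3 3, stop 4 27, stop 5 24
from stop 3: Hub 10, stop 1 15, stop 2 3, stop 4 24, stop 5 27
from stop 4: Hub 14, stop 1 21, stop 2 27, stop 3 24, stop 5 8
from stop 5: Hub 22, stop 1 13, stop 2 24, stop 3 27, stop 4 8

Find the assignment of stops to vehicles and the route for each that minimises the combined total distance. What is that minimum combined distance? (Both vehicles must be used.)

Minimum combined distance: 80 blocks.

Try each way of splitting the stops between the two vehicles (each non-empty) and, for each split, find the best tour for each vehicle:
  {stop 1} + {stop 2, stop 3, stop 4, stop 5}: 50 + 59 = 109
  {stop 2} + {stop 1, stop 3, stop 4, stop 5}: 26 + 60 = 86
  {stop 1, stop 2} + {stop 3, stop 4, stop 5}: 50 + 59 = 109
  {stop 3} + {stop 1, stop 2, stop 4, stop 5}: 20 + 60 = 80
  {stop 1, stop 3} + {stop 2, stop 4, stop 5}: 50 + 59 = 109
  {stop 2, stop 3} + {stop 1, stop 4, stop 5}: 26 + 60 = 86
  … (15 splits in total)
Best: vehicle 1 Hub → stop 3 → Hub = 20; vehicle 2 Hub → stop 2 → stop 1 → stop 5 → stop 4 → Hub = 60; combined 80.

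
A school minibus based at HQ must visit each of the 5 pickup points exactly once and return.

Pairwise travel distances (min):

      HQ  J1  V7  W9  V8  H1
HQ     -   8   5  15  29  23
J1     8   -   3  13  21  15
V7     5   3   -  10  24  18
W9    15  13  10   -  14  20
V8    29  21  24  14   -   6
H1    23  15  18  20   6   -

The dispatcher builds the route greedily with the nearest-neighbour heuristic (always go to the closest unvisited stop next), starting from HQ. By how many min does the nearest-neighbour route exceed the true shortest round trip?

HQ: V7=5, J1=8, W9=15, H1=23, V8=29 ⇒ V7
V7: J1=3, W9=10, H1=18, V8=24 ⇒ J1
J1: W9=13, H1=15, V8=21 ⇒ W9
W9: V8=14, H1=20 ⇒ V8
V8: H1=6 ⇒ H1
NN route HQ → V7 → J1 → W9 → V8 → H1 → HQ costs 64.
Optimal: HQ → J1 → H1 → V8 → W9 → V7 → HQ costs 58 (by enumerating all 60 distinct tours).
Excess = 64 − 58 = 6.

The nearest-neighbour route is 6 min longer than optimal.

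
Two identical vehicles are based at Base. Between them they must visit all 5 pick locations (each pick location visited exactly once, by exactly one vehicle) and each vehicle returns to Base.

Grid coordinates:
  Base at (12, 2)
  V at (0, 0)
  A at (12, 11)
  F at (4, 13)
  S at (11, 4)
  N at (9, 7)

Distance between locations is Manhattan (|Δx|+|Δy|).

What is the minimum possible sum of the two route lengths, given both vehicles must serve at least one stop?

Check every non-empty split of the stops between the two vehicles; for each half take its own optimal tour:
  {V} + {A, F, S, N}: 28 + 38 = 66
  {A} + {V, F, S, N}: 18 + 50 = 68
  {V, A} + {F, S, N}: 46 + 38 = 84
  {F} + {V, A, S, N}: 38 + 48 = 86
  {V, F} + {A, S, N}: 50 + 24 = 74
  {A, F} + {V, S, N}: 38 + 38 = 76
  … (15 splits in total)
  {S} + {V, A, F, N}: 6 + 56 = 62  ← best
Best: vehicle 1 Base → S → Base = 6; vehicle 2 Base → V → F → A → N → Base = 56; combined 62.

Minimum combined distance: 62.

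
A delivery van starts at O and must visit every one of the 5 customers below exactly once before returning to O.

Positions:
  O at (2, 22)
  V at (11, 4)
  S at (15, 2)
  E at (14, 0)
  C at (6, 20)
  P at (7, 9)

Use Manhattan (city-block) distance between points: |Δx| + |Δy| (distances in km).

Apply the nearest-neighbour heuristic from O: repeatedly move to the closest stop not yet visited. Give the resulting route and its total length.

From O: distances to unvisited — C=6, P=18, V=27, S=33, E=34. Nearest is C (6).
From C: distances to unvisited — P=12, V=21, S=27, E=28. Nearest is P (12).
From P: distances to unvisited — V=9, S=15, E=16. Nearest is V (9).
From V: distances to unvisited — S=6, E=7. Nearest is S (6).
From S: distances to unvisited — E=3. Nearest is E (3).
Return E→O: 34.
Total = 6 + 12 + 9 + 6 + 3 + 34 = 70.

70 km along O → C → P → V → S → E → O.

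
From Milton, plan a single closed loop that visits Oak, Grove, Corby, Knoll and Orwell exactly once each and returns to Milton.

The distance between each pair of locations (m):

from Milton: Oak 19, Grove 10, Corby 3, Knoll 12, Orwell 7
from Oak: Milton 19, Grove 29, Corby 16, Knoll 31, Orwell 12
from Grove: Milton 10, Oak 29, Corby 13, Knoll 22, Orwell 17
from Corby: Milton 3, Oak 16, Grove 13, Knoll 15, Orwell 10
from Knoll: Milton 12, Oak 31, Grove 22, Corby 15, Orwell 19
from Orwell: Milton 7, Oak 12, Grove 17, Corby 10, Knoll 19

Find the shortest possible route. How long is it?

Minimum total distance: 82 m.

There are 60 distinct closed tours to check (reversals are equivalent).
Milton - Oak - Grove - Corby - Knoll - Orwell - Milton: 19+29+13+15+19+7 = 102
Milton - Oak - Grove - Corby - Orwell - Knoll - Milton: 19+29+13+10+19+12 = 102
Milton - Oak - Grove - Knoll - Corby - Orwell - Milton: 19+29+22+15+10+7 = 102
Milton - Oak - Grove - Knoll - Orwell - Corby - Milton: 19+29+22+19+10+3 = 102
Milton - Oak - Grove - Orwell - Corby - Knoll - Milton: 19+29+17+10+15+12 = 102
Milton - Oak - Grove - Orwell - Knoll - Corby - Milton: 19+29+17+19+15+3 = 102
Milton - Oak - Corby - Grove - Knoll - Orwell - Milton: 19+16+13+22+19+7 = 96
Milton - Oak - Corby - Grove - Orwell - Knoll - Milton: 19+16+13+17+19+12 = 96
Milton - Oak - Corby - Knoll - Grove - Orwell - Milton: 19+16+15+22+17+7 = 96
Milton - Oak - Corby - Knoll - Orwell - Grove - Milton: 19+16+15+19+17+10 = 96
Milton - Oak - Corby - Orwell - Grove - Knoll - Milton: 19+16+10+17+22+12 = 96
Milton - Oak - Corby - Orwell - Knoll - Grove - Milton: 19+16+10+19+22+10 = 96
Milton - Oak - Knoll - Grove - Corby - Orwell - Milton: 19+31+22+13+10+7 = 102
Milton - Oak - Knoll - Grove - Orwell - Corby - Milton: 19+31+22+17+10+3 = 102
… (46 more)
Milton - Grove - Corby - Oak - Orwell - Knoll - Milton: 10+13+16+12+19+12 = 82  ← best
The minimum is 82.
One optimal route: Milton → Grove → Corby → Oak → Orwell → Knoll → Milton (or its reverse).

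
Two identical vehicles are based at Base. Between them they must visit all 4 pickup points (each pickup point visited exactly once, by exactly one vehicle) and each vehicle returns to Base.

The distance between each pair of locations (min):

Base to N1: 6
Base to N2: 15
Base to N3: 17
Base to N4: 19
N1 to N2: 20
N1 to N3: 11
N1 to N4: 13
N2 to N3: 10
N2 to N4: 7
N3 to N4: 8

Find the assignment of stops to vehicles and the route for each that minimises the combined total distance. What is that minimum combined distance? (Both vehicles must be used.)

59 min — the smallest possible combined total.

Try each way of splitting the stops between the two vehicles (each non-empty) and, for each split, find the best tour for each vehicle:
  {N1} + {N2, N3, N4}: 12 + 47 = 59
  {N2} + {N1, N3, N4}: 30 + 44 = 74
  {N1, N2} + {N3, N4}: 41 + 44 = 85
  {N3} + {N1, N2, N4}: 34 + 41 = 75
  {N1, N3} + {N2, N4}: 34 + 41 = 75
  {N2, N3} + {N1, N4}: 42 + 38 = 80
  … (7 splits in total)
Best: vehicle 1 Base → N1 → Base = 12; vehicle 2 Base → N2 → N4 → N3 → Base = 47; combined 59.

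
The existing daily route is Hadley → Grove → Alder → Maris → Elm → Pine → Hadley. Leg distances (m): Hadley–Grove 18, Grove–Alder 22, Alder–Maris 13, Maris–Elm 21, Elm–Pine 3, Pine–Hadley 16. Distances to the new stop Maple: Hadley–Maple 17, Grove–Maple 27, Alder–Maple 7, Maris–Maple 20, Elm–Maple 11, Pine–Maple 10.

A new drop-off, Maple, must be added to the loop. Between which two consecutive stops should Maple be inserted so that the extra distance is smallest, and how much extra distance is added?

Minimum extra distance: 10 m, inserting Maple between Maris and Elm.

Insertion cost between consecutive stops i–j is d(i,Maple) + d(Maple,j) − d(i,j):
  between Hadley and Grove: 17 + 27 − 18 = 26
  between Grove and Alder: 27 + 7 − 22 = 12
  between Alder and Maris: 7 + 20 − 13 = 14
  between Maris and Elm: 20 + 11 − 21 = 10
  between Elm and Pine: 11 + 10 − 3 = 18
  between Pine and Hadley: 10 + 17 − 16 = 11
Cheapest insertion is between Maris and Elm, adding 10.
New total = 93 + 10 = 103.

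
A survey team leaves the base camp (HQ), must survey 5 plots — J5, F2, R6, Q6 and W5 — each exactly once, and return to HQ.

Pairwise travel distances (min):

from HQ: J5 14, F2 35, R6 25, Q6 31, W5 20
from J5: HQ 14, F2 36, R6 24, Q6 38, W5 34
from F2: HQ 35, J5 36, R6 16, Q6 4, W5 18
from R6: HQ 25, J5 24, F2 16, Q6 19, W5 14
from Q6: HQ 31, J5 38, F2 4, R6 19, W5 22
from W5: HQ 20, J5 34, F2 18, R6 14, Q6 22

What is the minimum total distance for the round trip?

With 5 stops there are 5!/2 = 60 distinct round trips (a route and its reverse cost the same).
HQ → J5 → F2 → R6 → Q6 → W5 → HQ: 14+36+16+19+22+20 = 127
HQ → J5 → F2 → R6 → W5 → Q6 → HQ: 14+36+16+14+22+31 = 133
HQ → J5 → F2 → Q6 → R6 → W5 → HQ: 14+36+4+19+14+20 = 107
HQ → J5 → F2 → Q6 → W5 → R6 → HQ: 14+36+4+22+14+25 = 115
HQ → J5 → F2 → W5 → R6 → Q6 → HQ: 14+36+18+14+19+31 = 132
HQ → J5 → F2 → W5 → Q6 → R6 → HQ: 14+36+18+22+19+25 = 134
HQ → J5 → R6 → F2 → Q6 → W5 → HQ: 14+24+16+4+22+20 = 100
HQ → J5 → R6 → F2 → W5 → Q6 → HQ: 14+24+16+18+22+31 = 125
HQ → J5 → R6 → Q6 → F2 → W5 → HQ: 14+24+19+4+18+20 = 99
HQ → J5 → R6 → Q6 → W5 → F2 → HQ: 14+24+19+22+18+35 = 132
HQ → J5 → R6 → W5 → F2 → Q6 → HQ: 14+24+14+18+4+31 = 105
HQ → J5 → R6 → W5 → Q6 → F2 → HQ: 14+24+14+22+4+35 = 113
HQ → J5 → Q6 → F2 → R6 → W5 → HQ: 14+38+4+16+14+20 = 106
HQ → J5 → Q6 → F2 → W5 → R6 → HQ: 14+38+4+18+14+25 = 113
… (46 more)
The minimum is 99.
One optimal route: HQ → J5 → R6 → Q6 → F2 → W5 → HQ (or its reverse).

99 min — the shortest possible round trip.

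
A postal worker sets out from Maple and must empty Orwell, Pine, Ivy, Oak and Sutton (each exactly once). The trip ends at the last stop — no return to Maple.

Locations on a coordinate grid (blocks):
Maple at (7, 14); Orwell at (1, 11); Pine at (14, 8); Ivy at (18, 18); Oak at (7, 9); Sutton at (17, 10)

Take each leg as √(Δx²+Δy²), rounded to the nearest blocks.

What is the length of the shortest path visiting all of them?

There are 5! = 120 possible orderings.
Maple → Orwell → Pine → Ivy → Oak → Sutton: 7+13+11+14+10 = 55
Maple → Orwell → Pine → Ivy → Sutton → Oak: 7+13+11+8+10 = 49
Maple → Orwell → Pine → Oak → Ivy → Sutton: 7+13+7+14+8 = 49
Maple → Orwell → Pine → Oak → Sutton → Ivy: 7+13+7+10+8 = 45
Maple → Orwell → Pine → Sutton → Ivy → Oak: 7+13+4+8+14 = 46
Maple → Orwell → Pine → Sutton → Oak → Ivy: 7+13+4+10+14 = 48
Maple → Orwell → Ivy → Pine → Oak → Sutton: 7+18+11+7+10 = 53
Maple → Orwell → Ivy → Pine → Sutton → Oak: 7+18+11+4+10 = 50
Maple → Orwell → Ivy → Oak → Pine → Sutton: 7+18+14+7+4 = 50
Maple → Orwell → Ivy → Oak → Sutton → Pine: 7+18+14+10+4 = 53
Maple → Orwell → Ivy → Sutton → Pine → Oak: 7+18+8+4+7 = 44
Maple → Orwell → Ivy → Sutton → Oak → Pine: 7+18+8+10+7 = 50
Maple → Orwell → Oak → Pine → Ivy → Sutton: 7+6+7+11+8 = 39
Maple → Orwell → Oak → Pine → Sutton → Ivy: 7+6+7+4+8 = 32
… (106 more)
The minimum is 32.
One shortest path: Maple → Orwell → Oak → Pine → Sutton → Ivy.

32 blocks — the minimum one-way total.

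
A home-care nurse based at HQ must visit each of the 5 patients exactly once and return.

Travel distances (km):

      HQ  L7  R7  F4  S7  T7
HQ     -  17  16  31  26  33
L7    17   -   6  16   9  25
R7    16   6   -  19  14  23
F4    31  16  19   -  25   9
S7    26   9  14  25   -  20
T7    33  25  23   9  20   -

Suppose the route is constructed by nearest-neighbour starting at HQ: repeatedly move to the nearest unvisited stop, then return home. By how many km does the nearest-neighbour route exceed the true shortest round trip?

From HQ: R7=16, L7=17, S7=26, F4=31, T7=33 → choose R7 (16).
From R7: L7=6, S7=14, F4=19, T7=23 → choose L7 (6).
From L7: S7=9, F4=16, T7=25 → choose S7 (9).
From S7: T7=20, F4=25 → choose T7 (20).
From T7: F4=9 → choose F4 (9).
NN route HQ → R7 → L7 → S7 → T7 → F4 → HQ costs 91.
Optimal: HQ → L7 → S7 → T7 → F4 → R7 → HQ costs 90 (by enumerating all 60 distinct tours).
Excess = 91 − 90 = 1.

Excess over optimum: 1 km.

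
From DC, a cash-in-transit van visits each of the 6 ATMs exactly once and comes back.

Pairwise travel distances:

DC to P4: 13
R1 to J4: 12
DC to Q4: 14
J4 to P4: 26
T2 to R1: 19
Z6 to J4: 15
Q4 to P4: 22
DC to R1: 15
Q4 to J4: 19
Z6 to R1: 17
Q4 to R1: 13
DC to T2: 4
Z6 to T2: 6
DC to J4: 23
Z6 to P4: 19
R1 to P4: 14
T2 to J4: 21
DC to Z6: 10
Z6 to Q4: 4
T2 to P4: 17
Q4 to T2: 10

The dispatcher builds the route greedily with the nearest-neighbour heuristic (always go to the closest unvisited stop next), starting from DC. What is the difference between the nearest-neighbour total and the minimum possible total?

From DC: T2=4, Z6=10, P4=13, Q4=14, R1=15, J4=23 → choose T2 (4).
From T2: Z6=6, Q4=10, P4=17, R1=19, J4=21 → choose Z6 (6).
From Z6: Q4=4, J4=15, R1=17, P4=19 → choose Q4 (4).
From Q4: R1=13, J4=19, P4=22 → choose R1 (13).
From R1: J4=12, P4=14 → choose J4 (12).
From J4: P4=26 → choose P4 (26).
NN route DC → T2 → Z6 → Q4 → R1 → J4 → P4 → DC costs 78.
Optimal: DC → T2 → Z6 → Q4 → J4 → R1 → P4 → DC costs 72 (by enumerating all 360 distinct tours).
Excess = 78 − 72 = 6.

The nearest-neighbour route is 6 longer than optimal.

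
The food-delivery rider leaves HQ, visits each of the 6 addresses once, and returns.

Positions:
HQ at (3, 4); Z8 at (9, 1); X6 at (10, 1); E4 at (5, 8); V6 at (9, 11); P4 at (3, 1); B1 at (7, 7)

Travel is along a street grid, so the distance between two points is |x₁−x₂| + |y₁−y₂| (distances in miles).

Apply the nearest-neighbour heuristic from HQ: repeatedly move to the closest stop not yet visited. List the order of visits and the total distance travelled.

42 miles along HQ → P4 → Z8 → X6 → B1 → E4 → V6 → HQ.

HQ → [P4:3 / E4:6 / B1:7 / Z8:9 / X6:10 / V6:13] → P4 (3)
P4 → [Z8:6 / X6:7 / E4:9 / B1:10 / V6:16] → Z8 (6)
Z8 → [X6:1 / B1:8 / V6:10 / E4:11] → X6 (1)
X6 → [B1:9 / V6:11 / E4:12] → B1 (9)
B1 → [E4:3 / V6:6] → E4 (3)
E4 → [V6:7] → V6 (7)
Return V6→HQ: 13.
Total = 3 + 6 + 1 + 9 + 3 + 7 + 13 = 42.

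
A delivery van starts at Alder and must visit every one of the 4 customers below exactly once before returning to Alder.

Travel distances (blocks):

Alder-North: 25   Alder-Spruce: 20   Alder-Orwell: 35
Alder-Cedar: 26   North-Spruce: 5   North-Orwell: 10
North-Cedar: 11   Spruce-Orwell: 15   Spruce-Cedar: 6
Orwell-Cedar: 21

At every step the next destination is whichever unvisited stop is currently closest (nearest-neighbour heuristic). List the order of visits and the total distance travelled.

Nearest-neighbour total = 82 blocks; route Alder → Spruce → North → Orwell → Cedar → Alder.

Alder → [Spruce:20 / North:25 / Cedar:26 / Orwell:35] → Spruce (20)
Spruce → [North:5 / Cedar:6 / Orwell:15] → North (5)
North → [Orwell:10 / Cedar:11] → Orwell (10)
Orwell → [Cedar:21] → Cedar (21)
Return Cedar→Alder: 26.
Total = 20 + 5 + 10 + 21 + 26 = 82.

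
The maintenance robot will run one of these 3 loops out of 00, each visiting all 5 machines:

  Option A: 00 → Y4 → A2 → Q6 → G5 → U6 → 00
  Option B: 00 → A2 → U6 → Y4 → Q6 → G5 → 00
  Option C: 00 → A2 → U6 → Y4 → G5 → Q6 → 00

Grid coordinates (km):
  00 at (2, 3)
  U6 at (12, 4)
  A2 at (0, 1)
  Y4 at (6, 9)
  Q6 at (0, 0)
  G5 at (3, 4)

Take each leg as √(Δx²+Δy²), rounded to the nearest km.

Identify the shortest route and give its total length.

Shortest is Option C, total 38 km.

Option A: 7 + 10 + 1 + 5 + 9 + 10 = 42
Option B: 3 + 12 + 8 + 11 + 5 + 1 = 40
Option C: 3 + 12 + 8 + 6 + 5 + 4 = 38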